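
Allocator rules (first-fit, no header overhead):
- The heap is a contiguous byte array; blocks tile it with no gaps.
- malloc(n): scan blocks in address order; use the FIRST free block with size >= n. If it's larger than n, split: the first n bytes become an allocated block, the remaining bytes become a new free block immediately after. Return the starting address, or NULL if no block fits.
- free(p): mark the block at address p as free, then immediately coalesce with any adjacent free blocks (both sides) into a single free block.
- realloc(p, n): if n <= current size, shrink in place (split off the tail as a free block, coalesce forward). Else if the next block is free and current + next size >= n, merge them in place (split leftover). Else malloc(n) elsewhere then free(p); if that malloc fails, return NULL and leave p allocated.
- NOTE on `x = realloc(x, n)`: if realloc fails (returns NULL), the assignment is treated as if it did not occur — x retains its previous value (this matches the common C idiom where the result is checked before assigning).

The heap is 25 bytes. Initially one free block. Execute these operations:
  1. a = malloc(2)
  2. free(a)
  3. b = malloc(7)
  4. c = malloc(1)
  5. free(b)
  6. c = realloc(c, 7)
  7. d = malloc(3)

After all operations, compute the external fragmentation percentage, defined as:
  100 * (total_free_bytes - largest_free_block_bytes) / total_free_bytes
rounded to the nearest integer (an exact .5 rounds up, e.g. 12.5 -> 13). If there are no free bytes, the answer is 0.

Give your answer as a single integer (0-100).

Op 1: a = malloc(2) -> a = 0; heap: [0-1 ALLOC][2-24 FREE]
Op 2: free(a) -> (freed a); heap: [0-24 FREE]
Op 3: b = malloc(7) -> b = 0; heap: [0-6 ALLOC][7-24 FREE]
Op 4: c = malloc(1) -> c = 7; heap: [0-6 ALLOC][7-7 ALLOC][8-24 FREE]
Op 5: free(b) -> (freed b); heap: [0-6 FREE][7-7 ALLOC][8-24 FREE]
Op 6: c = realloc(c, 7) -> c = 7; heap: [0-6 FREE][7-13 ALLOC][14-24 FREE]
Op 7: d = malloc(3) -> d = 0; heap: [0-2 ALLOC][3-6 FREE][7-13 ALLOC][14-24 FREE]
Free blocks: [4 11] total_free=15 largest=11 -> 100*(15-11)/15 = 400/15 ≈ 26.667 -> rounds to 27

Answer: 27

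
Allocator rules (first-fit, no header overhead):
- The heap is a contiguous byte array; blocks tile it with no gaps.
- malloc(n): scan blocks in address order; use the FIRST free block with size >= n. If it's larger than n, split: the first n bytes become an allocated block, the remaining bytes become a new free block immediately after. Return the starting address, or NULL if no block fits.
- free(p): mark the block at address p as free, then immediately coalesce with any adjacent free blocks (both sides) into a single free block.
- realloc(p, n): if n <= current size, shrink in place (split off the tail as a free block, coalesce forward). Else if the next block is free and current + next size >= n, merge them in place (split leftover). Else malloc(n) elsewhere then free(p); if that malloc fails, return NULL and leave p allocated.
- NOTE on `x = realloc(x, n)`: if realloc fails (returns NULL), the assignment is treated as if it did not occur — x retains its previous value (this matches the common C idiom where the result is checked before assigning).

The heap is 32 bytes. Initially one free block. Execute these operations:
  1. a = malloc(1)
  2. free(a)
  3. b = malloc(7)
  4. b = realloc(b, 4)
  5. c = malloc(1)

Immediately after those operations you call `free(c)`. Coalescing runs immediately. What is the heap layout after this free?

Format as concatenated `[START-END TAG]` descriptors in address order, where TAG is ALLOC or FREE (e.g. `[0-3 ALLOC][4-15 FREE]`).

Op 1: a = malloc(1) -> a = 0; heap: [0-0 ALLOC][1-31 FREE]
Op 2: free(a) -> (freed a); heap: [0-31 FREE]
Op 3: b = malloc(7) -> b = 0; heap: [0-6 ALLOC][7-31 FREE]
Op 4: b = realloc(b, 4) -> b = 0; heap: [0-3 ALLOC][4-31 FREE]
Op 5: c = malloc(1) -> c = 4; heap: [0-3 ALLOC][4-4 ALLOC][5-31 FREE]
free(c): c = 4 -> block [4-4 ALLOC]; mark free, coalesce with adjacent free neighbors -> [0-3 ALLOC][4-31 FREE]

Answer: [0-3 ALLOC][4-31 FREE]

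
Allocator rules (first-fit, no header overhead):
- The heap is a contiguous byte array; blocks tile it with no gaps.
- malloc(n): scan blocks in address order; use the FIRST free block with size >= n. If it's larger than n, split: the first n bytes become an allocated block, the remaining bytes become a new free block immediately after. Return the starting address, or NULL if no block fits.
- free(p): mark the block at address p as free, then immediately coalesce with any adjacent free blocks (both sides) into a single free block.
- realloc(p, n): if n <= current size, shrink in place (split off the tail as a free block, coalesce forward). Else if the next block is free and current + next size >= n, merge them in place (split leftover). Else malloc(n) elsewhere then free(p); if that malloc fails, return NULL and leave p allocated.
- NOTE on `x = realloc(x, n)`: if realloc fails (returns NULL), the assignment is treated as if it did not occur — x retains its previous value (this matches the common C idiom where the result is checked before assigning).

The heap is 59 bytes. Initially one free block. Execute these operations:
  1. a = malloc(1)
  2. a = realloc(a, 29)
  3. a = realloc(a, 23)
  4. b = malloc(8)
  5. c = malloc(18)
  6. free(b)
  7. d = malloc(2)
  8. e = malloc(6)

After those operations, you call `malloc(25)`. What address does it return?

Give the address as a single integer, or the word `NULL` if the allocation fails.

Op 1: a = malloc(1) -> a = 0; heap: [0-0 ALLOC][1-58 FREE]
Op 2: a = realloc(a, 29) -> a = 0; heap: [0-28 ALLOC][29-58 FREE]
Op 3: a = realloc(a, 23) -> a = 0; heap: [0-22 ALLOC][23-58 FREE]
Op 4: b = malloc(8) -> b = 23; heap: [0-22 ALLOC][23-30 ALLOC][31-58 FREE]
Op 5: c = malloc(18) -> c = 31; heap: [0-22 ALLOC][23-30 ALLOC][31-48 ALLOC][49-58 FREE]
Op 6: free(b) -> (freed b); heap: [0-22 ALLOC][23-30 FREE][31-48 ALLOC][49-58 FREE]
Op 7: d = malloc(2) -> d = 23; heap: [0-22 ALLOC][23-24 ALLOC][25-30 FREE][31-48 ALLOC][49-58 FREE]
Op 8: e = malloc(6) -> e = 25; heap: [0-22 ALLOC][23-24 ALLOC][25-30 ALLOC][31-48 ALLOC][49-58 FREE]
malloc(25): first-fit scan over [0-22 ALLOC][23-24 ALLOC][25-30 ALLOC][31-48 ALLOC][49-58 FREE] -> NULL

Answer: NULL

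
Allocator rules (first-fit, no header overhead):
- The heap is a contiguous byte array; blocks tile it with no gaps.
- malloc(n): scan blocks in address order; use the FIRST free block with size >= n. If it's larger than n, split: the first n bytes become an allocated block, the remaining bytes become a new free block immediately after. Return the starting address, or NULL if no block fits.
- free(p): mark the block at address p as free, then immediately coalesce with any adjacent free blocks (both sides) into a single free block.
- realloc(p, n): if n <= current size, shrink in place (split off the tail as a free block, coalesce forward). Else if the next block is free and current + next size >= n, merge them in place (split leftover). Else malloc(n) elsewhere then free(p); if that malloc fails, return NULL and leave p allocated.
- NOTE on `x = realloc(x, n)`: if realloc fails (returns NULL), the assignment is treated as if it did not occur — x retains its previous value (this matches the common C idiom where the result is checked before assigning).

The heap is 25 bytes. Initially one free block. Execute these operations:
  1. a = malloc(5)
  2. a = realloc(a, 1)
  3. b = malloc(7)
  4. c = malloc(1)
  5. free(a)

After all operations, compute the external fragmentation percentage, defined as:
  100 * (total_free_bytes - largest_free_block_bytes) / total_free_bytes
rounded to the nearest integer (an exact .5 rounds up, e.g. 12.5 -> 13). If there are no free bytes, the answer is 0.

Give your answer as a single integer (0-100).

Op 1: a = malloc(5) -> a = 0; heap: [0-4 ALLOC][5-24 FREE]
Op 2: a = realloc(a, 1) -> a = 0; heap: [0-0 ALLOC][1-24 FREE]
Op 3: b = malloc(7) -> b = 1; heap: [0-0 ALLOC][1-7 ALLOC][8-24 FREE]
Op 4: c = malloc(1) -> c = 8; heap: [0-0 ALLOC][1-7 ALLOC][8-8 ALLOC][9-24 FREE]
Op 5: free(a) -> (freed a); heap: [0-0 FREE][1-7 ALLOC][8-8 ALLOC][9-24 FREE]
Free blocks: [1 16] total_free=17 largest=16 -> 100*(17-16)/17 = 100/17 ≈ 5.882 -> rounds to 6

Answer: 6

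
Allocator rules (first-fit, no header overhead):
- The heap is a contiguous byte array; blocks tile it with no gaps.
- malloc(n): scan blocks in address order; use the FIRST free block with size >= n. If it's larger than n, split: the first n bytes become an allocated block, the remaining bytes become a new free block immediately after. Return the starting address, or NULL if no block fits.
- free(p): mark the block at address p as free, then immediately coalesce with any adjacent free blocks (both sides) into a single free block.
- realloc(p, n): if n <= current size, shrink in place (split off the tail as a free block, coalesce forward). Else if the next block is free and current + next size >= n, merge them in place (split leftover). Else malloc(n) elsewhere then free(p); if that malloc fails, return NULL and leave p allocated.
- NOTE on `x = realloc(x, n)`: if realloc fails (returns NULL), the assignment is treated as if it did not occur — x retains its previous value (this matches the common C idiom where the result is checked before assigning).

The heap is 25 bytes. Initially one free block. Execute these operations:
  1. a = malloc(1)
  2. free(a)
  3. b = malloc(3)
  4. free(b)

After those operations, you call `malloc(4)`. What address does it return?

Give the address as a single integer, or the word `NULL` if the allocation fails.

Op 1: a = malloc(1) -> a = 0; heap: [0-0 ALLOC][1-24 FREE]
Op 2: free(a) -> (freed a); heap: [0-24 FREE]
Op 3: b = malloc(3) -> b = 0; heap: [0-2 ALLOC][3-24 FREE]
Op 4: free(b) -> (freed b); heap: [0-24 FREE]
malloc(4): first-fit scan over [0-24 FREE] -> 0

Answer: 0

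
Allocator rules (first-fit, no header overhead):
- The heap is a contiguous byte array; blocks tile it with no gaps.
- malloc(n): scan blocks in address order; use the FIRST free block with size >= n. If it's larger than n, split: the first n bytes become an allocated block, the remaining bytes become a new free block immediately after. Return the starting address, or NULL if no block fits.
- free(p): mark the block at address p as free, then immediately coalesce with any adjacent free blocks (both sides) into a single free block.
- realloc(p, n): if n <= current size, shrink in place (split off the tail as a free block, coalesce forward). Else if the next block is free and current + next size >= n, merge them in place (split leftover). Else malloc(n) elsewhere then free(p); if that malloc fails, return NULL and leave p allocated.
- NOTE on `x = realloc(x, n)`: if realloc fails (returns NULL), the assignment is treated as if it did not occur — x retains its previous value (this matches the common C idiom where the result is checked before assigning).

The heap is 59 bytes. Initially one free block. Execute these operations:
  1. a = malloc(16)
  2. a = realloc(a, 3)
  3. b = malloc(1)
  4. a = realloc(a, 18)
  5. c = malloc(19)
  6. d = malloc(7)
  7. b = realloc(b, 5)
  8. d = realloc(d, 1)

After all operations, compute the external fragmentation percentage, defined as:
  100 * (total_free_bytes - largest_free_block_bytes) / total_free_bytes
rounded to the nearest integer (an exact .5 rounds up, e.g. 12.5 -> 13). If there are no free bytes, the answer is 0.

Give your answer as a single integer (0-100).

Op 1: a = malloc(16) -> a = 0; heap: [0-15 ALLOC][16-58 FREE]
Op 2: a = realloc(a, 3) -> a = 0; heap: [0-2 ALLOC][3-58 FREE]
Op 3: b = malloc(1) -> b = 3; heap: [0-2 ALLOC][3-3 ALLOC][4-58 FREE]
Op 4: a = realloc(a, 18) -> a = 4; heap: [0-2 FREE][3-3 ALLOC][4-21 ALLOC][22-58 FREE]
Op 5: c = malloc(19) -> c = 22; heap: [0-2 FREE][3-3 ALLOC][4-21 ALLOC][22-40 ALLOC][41-58 FREE]
Op 6: d = malloc(7) -> d = 41; heap: [0-2 FREE][3-3 ALLOC][4-21 ALLOC][22-40 ALLOC][41-47 ALLOC][48-58 FREE]
Op 7: b = realloc(b, 5) -> b = 48; heap: [0-3 FREE][4-21 ALLOC][22-40 ALLOC][41-47 ALLOC][48-52 ALLOC][53-58 FREE]
Op 8: d = realloc(d, 1) -> d = 41; heap: [0-3 FREE][4-21 ALLOC][22-40 ALLOC][41-41 ALLOC][42-47 FREE][48-52 ALLOC][53-58 FREE]
Free blocks: [4 6 6] total_free=16 largest=6 -> 100*(16-6)/16 = 1000/16 = 62.5 -> rounds to 63

Answer: 63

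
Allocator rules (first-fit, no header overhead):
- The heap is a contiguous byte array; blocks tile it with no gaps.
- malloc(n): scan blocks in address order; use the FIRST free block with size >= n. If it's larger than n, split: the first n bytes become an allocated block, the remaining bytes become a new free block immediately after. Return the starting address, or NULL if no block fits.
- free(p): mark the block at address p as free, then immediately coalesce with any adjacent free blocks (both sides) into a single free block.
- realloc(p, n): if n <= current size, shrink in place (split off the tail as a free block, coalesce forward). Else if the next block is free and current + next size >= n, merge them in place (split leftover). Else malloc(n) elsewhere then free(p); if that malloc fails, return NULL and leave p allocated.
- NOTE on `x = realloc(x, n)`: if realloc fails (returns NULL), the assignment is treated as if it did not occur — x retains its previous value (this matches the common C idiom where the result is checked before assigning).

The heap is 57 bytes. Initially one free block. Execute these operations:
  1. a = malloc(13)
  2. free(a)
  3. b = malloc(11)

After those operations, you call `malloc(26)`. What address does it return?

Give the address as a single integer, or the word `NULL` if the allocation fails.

Answer: 11

Derivation:
Op 1: a = malloc(13) -> a = 0; heap: [0-12 ALLOC][13-56 FREE]
Op 2: free(a) -> (freed a); heap: [0-56 FREE]
Op 3: b = malloc(11) -> b = 0; heap: [0-10 ALLOC][11-56 FREE]
malloc(26): first-fit scan over [0-10 ALLOC][11-56 FREE] -> 11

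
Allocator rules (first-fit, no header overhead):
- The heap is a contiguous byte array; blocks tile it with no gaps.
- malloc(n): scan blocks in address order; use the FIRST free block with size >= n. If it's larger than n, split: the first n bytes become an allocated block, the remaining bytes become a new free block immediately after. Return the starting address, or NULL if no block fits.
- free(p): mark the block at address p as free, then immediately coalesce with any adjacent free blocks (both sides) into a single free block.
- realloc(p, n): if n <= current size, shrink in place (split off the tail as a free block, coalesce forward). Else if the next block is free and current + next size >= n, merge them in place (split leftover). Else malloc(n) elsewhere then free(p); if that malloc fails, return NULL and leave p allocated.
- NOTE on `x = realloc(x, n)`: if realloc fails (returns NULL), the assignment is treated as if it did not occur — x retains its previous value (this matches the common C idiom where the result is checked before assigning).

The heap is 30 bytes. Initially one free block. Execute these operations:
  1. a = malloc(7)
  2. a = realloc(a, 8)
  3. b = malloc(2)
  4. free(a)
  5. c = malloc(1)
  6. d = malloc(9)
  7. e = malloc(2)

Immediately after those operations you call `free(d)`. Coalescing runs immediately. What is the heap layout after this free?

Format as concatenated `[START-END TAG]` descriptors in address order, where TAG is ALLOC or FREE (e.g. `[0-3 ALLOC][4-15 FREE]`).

Op 1: a = malloc(7) -> a = 0; heap: [0-6 ALLOC][7-29 FREE]
Op 2: a = realloc(a, 8) -> a = 0; heap: [0-7 ALLOC][8-29 FREE]
Op 3: b = malloc(2) -> b = 8; heap: [0-7 ALLOC][8-9 ALLOC][10-29 FREE]
Op 4: free(a) -> (freed a); heap: [0-7 FREE][8-9 ALLOC][10-29 FREE]
Op 5: c = malloc(1) -> c = 0; heap: [0-0 ALLOC][1-7 FREE][8-9 ALLOC][10-29 FREE]
Op 6: d = malloc(9) -> d = 10; heap: [0-0 ALLOC][1-7 FREE][8-9 ALLOC][10-18 ALLOC][19-29 FREE]
Op 7: e = malloc(2) -> e = 1; heap: [0-0 ALLOC][1-2 ALLOC][3-7 FREE][8-9 ALLOC][10-18 ALLOC][19-29 FREE]
free(d): d = 10 -> block [10-18 ALLOC]; mark free, coalesce with adjacent free neighbors -> [0-0 ALLOC][1-2 ALLOC][3-7 FREE][8-9 ALLOC][10-29 FREE]

Answer: [0-0 ALLOC][1-2 ALLOC][3-7 FREE][8-9 ALLOC][10-29 FREE]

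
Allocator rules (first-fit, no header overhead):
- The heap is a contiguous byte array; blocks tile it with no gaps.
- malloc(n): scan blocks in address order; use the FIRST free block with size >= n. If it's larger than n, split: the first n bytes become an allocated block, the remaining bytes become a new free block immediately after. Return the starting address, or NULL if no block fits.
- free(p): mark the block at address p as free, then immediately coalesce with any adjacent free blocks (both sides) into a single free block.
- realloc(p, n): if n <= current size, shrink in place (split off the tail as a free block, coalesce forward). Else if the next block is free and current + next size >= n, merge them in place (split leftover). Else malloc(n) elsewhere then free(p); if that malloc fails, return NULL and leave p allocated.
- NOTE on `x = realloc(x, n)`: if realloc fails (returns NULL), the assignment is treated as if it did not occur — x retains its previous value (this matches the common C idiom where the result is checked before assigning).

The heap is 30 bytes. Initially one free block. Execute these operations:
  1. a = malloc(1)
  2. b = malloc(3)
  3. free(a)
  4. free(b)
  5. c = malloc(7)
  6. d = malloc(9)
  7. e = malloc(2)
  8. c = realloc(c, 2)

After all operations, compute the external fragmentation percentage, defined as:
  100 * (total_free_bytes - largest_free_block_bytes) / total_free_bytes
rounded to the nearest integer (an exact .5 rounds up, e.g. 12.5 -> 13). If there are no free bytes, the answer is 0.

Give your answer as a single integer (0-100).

Answer: 29

Derivation:
Op 1: a = malloc(1) -> a = 0; heap: [0-0 ALLOC][1-29 FREE]
Op 2: b = malloc(3) -> b = 1; heap: [0-0 ALLOC][1-3 ALLOC][4-29 FREE]
Op 3: free(a) -> (freed a); heap: [0-0 FREE][1-3 ALLOC][4-29 FREE]
Op 4: free(b) -> (freed b); heap: [0-29 FREE]
Op 5: c = malloc(7) -> c = 0; heap: [0-6 ALLOC][7-29 FREE]
Op 6: d = malloc(9) -> d = 7; heap: [0-6 ALLOC][7-15 ALLOC][16-29 FREE]
Op 7: e = malloc(2) -> e = 16; heap: [0-6 ALLOC][7-15 ALLOC][16-17 ALLOC][18-29 FREE]
Op 8: c = realloc(c, 2) -> c = 0; heap: [0-1 ALLOC][2-6 FREE][7-15 ALLOC][16-17 ALLOC][18-29 FREE]
Free blocks: [5 12] total_free=17 largest=12 -> 100*(17-12)/17 = 500/17 ≈ 29.412 -> rounds to 29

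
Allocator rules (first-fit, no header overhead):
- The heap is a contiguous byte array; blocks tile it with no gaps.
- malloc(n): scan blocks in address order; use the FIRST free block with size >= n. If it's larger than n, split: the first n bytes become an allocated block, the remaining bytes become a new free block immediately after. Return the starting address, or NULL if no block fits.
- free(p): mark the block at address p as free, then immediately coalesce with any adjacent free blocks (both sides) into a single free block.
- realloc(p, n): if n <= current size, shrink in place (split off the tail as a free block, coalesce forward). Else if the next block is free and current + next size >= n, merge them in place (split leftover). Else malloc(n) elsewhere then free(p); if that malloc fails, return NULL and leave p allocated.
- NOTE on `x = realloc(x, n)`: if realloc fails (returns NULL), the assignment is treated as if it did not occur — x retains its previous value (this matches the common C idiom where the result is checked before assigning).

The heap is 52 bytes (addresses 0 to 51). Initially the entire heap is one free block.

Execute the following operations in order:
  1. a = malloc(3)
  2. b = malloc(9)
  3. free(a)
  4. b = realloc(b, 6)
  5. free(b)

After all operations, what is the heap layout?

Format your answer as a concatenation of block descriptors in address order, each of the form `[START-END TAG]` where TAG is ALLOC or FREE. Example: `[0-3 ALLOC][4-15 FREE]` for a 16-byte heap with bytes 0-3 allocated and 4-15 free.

Answer: [0-51 FREE]

Derivation:
Op 1: a = malloc(3) -> a = 0; heap: [0-2 ALLOC][3-51 FREE]
Op 2: b = malloc(9) -> b = 3; heap: [0-2 ALLOC][3-11 ALLOC][12-51 FREE]
Op 3: free(a) -> (freed a); heap: [0-2 FREE][3-11 ALLOC][12-51 FREE]
Op 4: b = realloc(b, 6) -> b = 3; heap: [0-2 FREE][3-8 ALLOC][9-51 FREE]
Op 5: free(b) -> (freed b); heap: [0-51 FREE]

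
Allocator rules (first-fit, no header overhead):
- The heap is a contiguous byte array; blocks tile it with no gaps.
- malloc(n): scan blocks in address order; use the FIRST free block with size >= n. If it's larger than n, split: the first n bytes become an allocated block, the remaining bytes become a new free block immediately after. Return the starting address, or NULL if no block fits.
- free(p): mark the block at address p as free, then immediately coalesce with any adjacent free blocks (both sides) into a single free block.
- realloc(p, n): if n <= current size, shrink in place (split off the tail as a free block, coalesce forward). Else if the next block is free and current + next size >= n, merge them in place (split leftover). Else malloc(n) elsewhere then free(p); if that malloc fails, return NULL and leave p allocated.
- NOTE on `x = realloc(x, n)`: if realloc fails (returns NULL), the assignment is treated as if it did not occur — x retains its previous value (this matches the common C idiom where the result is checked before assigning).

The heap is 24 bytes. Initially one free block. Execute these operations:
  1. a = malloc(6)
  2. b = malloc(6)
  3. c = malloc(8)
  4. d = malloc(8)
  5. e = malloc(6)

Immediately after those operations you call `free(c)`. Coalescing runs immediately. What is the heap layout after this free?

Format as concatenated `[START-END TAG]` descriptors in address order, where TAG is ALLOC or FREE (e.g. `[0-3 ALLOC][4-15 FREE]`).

Answer: [0-5 ALLOC][6-11 ALLOC][12-23 FREE]

Derivation:
Op 1: a = malloc(6) -> a = 0; heap: [0-5 ALLOC][6-23 FREE]
Op 2: b = malloc(6) -> b = 6; heap: [0-5 ALLOC][6-11 ALLOC][12-23 FREE]
Op 3: c = malloc(8) -> c = 12; heap: [0-5 ALLOC][6-11 ALLOC][12-19 ALLOC][20-23 FREE]
Op 4: d = malloc(8) -> d = NULL; heap: [0-5 ALLOC][6-11 ALLOC][12-19 ALLOC][20-23 FREE]
Op 5: e = malloc(6) -> e = NULL; heap: [0-5 ALLOC][6-11 ALLOC][12-19 ALLOC][20-23 FREE]
free(c): c = 12 -> block [12-19 ALLOC]; mark free, coalesce with adjacent free neighbors -> [0-5 ALLOC][6-11 ALLOC][12-23 FREE]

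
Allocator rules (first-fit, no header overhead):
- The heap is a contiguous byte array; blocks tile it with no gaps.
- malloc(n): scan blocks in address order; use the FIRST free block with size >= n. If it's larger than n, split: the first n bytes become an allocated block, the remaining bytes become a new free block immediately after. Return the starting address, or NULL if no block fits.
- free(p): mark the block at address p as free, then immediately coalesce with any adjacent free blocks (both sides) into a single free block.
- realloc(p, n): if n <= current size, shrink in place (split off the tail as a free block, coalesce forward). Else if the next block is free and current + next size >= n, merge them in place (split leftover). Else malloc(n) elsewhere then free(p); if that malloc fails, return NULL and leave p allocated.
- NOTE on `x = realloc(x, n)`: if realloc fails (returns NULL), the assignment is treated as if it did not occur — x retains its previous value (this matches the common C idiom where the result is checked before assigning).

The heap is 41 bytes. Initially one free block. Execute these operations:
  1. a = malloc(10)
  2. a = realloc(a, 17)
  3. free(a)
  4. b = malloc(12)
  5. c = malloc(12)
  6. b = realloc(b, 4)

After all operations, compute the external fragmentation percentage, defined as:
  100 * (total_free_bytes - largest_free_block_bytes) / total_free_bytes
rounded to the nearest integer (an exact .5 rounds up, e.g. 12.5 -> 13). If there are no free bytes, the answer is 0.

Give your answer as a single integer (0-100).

Op 1: a = malloc(10) -> a = 0; heap: [0-9 ALLOC][10-40 FREE]
Op 2: a = realloc(a, 17) -> a = 0; heap: [0-16 ALLOC][17-40 FREE]
Op 3: free(a) -> (freed a); heap: [0-40 FREE]
Op 4: b = malloc(12) -> b = 0; heap: [0-11 ALLOC][12-40 FREE]
Op 5: c = malloc(12) -> c = 12; heap: [0-11 ALLOC][12-23 ALLOC][24-40 FREE]
Op 6: b = realloc(b, 4) -> b = 0; heap: [0-3 ALLOC][4-11 FREE][12-23 ALLOC][24-40 FREE]
Free blocks: [8 17] total_free=25 largest=17 -> 100*(25-17)/25 = 800/25 = 32

Answer: 32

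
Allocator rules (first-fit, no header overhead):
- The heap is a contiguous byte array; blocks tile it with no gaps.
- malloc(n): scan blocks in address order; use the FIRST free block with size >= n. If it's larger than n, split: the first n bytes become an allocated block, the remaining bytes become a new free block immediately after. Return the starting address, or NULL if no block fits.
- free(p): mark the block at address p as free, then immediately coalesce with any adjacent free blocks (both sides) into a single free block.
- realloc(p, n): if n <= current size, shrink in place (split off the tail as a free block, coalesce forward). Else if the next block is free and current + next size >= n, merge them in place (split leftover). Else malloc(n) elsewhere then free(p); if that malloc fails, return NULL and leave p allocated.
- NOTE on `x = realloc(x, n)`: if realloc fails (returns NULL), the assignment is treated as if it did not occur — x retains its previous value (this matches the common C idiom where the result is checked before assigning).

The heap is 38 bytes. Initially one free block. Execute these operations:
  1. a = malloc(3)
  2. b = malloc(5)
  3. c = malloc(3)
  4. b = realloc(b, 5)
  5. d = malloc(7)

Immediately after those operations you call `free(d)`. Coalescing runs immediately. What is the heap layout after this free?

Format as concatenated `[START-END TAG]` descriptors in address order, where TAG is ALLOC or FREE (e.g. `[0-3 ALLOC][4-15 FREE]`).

Op 1: a = malloc(3) -> a = 0; heap: [0-2 ALLOC][3-37 FREE]
Op 2: b = malloc(5) -> b = 3; heap: [0-2 ALLOC][3-7 ALLOC][8-37 FREE]
Op 3: c = malloc(3) -> c = 8; heap: [0-2 ALLOC][3-7 ALLOC][8-10 ALLOC][11-37 FREE]
Op 4: b = realloc(b, 5) -> b = 3; heap: [0-2 ALLOC][3-7 ALLOC][8-10 ALLOC][11-37 FREE]
Op 5: d = malloc(7) -> d = 11; heap: [0-2 ALLOC][3-7 ALLOC][8-10 ALLOC][11-17 ALLOC][18-37 FREE]
free(d): d = 11 -> block [11-17 ALLOC]; mark free, coalesce with adjacent free neighbors -> [0-2 ALLOC][3-7 ALLOC][8-10 ALLOC][11-37 FREE]

Answer: [0-2 ALLOC][3-7 ALLOC][8-10 ALLOC][11-37 FREE]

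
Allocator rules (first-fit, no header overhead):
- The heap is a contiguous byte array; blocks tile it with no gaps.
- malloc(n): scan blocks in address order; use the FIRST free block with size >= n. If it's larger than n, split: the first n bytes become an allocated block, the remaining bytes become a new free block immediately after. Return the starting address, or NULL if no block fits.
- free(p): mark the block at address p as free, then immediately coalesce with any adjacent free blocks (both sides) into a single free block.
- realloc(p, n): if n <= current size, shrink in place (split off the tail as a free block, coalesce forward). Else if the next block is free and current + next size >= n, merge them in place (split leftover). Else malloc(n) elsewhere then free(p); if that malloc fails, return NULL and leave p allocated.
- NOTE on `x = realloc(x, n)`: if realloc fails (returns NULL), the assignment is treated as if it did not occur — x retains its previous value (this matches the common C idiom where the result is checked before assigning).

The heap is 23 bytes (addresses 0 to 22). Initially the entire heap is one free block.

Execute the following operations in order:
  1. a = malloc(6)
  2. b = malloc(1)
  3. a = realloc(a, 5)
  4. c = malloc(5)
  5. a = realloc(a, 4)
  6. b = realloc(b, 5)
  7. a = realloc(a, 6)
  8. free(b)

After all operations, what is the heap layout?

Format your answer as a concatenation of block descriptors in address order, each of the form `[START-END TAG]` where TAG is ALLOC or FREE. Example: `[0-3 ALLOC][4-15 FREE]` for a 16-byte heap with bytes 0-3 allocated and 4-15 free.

Answer: [0-5 ALLOC][6-6 FREE][7-11 ALLOC][12-22 FREE]

Derivation:
Op 1: a = malloc(6) -> a = 0; heap: [0-5 ALLOC][6-22 FREE]
Op 2: b = malloc(1) -> b = 6; heap: [0-5 ALLOC][6-6 ALLOC][7-22 FREE]
Op 3: a = realloc(a, 5) -> a = 0; heap: [0-4 ALLOC][5-5 FREE][6-6 ALLOC][7-22 FREE]
Op 4: c = malloc(5) -> c = 7; heap: [0-4 ALLOC][5-5 FREE][6-6 ALLOC][7-11 ALLOC][12-22 FREE]
Op 5: a = realloc(a, 4) -> a = 0; heap: [0-3 ALLOC][4-5 FREE][6-6 ALLOC][7-11 ALLOC][12-22 FREE]
Op 6: b = realloc(b, 5) -> b = 12; heap: [0-3 ALLOC][4-6 FREE][7-11 ALLOC][12-16 ALLOC][17-22 FREE]
Op 7: a = realloc(a, 6) -> a = 0; heap: [0-5 ALLOC][6-6 FREE][7-11 ALLOC][12-16 ALLOC][17-22 FREE]
Op 8: free(b) -> (freed b); heap: [0-5 ALLOC][6-6 FREE][7-11 ALLOC][12-22 FREE]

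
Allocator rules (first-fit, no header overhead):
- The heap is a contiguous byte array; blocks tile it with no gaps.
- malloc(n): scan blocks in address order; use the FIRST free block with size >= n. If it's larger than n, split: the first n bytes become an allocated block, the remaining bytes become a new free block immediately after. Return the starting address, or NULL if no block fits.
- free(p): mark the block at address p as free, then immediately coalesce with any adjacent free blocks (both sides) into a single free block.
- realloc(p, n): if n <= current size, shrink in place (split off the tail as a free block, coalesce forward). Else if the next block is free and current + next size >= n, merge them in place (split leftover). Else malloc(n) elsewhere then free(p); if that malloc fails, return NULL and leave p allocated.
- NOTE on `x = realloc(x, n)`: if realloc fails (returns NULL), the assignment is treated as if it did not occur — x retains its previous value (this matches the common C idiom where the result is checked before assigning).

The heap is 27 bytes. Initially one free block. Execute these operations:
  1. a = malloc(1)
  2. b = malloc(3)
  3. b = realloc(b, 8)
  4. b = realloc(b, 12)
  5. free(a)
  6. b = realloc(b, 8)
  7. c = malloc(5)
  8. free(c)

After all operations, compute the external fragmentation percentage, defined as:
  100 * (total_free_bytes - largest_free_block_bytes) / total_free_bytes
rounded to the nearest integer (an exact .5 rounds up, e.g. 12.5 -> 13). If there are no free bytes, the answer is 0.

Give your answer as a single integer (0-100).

Answer: 5

Derivation:
Op 1: a = malloc(1) -> a = 0; heap: [0-0 ALLOC][1-26 FREE]
Op 2: b = malloc(3) -> b = 1; heap: [0-0 ALLOC][1-3 ALLOC][4-26 FREE]
Op 3: b = realloc(b, 8) -> b = 1; heap: [0-0 ALLOC][1-8 ALLOC][9-26 FREE]
Op 4: b = realloc(b, 12) -> b = 1; heap: [0-0 ALLOC][1-12 ALLOC][13-26 FREE]
Op 5: free(a) -> (freed a); heap: [0-0 FREE][1-12 ALLOC][13-26 FREE]
Op 6: b = realloc(b, 8) -> b = 1; heap: [0-0 FREE][1-8 ALLOC][9-26 FREE]
Op 7: c = malloc(5) -> c = 9; heap: [0-0 FREE][1-8 ALLOC][9-13 ALLOC][14-26 FREE]
Op 8: free(c) -> (freed c); heap: [0-0 FREE][1-8 ALLOC][9-26 FREE]
Free blocks: [1 18] total_free=19 largest=18 -> 100*(19-18)/19 = 100/19 ≈ 5.263 -> rounds to 5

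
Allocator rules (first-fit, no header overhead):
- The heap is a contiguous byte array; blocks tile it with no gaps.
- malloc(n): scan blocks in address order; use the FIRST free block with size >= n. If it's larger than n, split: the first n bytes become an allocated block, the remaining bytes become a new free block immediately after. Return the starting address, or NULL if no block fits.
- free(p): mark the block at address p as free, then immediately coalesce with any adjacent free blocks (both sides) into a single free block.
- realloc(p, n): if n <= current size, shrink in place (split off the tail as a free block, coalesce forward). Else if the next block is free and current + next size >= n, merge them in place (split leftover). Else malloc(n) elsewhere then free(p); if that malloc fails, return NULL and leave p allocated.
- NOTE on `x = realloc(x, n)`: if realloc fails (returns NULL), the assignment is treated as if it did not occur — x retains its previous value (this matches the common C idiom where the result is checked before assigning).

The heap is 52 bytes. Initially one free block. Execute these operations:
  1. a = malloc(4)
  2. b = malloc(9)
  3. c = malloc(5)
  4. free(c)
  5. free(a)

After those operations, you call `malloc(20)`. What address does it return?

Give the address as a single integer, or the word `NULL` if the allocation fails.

Op 1: a = malloc(4) -> a = 0; heap: [0-3 ALLOC][4-51 FREE]
Op 2: b = malloc(9) -> b = 4; heap: [0-3 ALLOC][4-12 ALLOC][13-51 FREE]
Op 3: c = malloc(5) -> c = 13; heap: [0-3 ALLOC][4-12 ALLOC][13-17 ALLOC][18-51 FREE]
Op 4: free(c) -> (freed c); heap: [0-3 ALLOC][4-12 ALLOC][13-51 FREE]
Op 5: free(a) -> (freed a); heap: [0-3 FREE][4-12 ALLOC][13-51 FREE]
malloc(20): first-fit scan over [0-3 FREE][4-12 ALLOC][13-51 FREE] -> 13

Answer: 13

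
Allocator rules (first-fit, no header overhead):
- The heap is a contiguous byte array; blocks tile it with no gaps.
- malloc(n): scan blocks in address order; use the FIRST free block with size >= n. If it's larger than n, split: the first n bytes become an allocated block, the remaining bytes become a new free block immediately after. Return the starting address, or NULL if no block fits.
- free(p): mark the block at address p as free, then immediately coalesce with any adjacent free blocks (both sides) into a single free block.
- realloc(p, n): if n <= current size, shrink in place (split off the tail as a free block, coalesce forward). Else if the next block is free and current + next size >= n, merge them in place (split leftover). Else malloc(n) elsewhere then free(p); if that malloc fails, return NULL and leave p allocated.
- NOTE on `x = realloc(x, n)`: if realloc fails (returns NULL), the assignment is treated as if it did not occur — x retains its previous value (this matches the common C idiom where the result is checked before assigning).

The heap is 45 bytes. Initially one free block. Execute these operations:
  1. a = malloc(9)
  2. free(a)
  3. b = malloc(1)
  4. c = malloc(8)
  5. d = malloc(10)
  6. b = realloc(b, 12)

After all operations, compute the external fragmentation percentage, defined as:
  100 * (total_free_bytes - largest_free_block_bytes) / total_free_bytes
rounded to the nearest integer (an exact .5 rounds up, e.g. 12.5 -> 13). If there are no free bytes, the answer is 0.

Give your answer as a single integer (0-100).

Answer: 7

Derivation:
Op 1: a = malloc(9) -> a = 0; heap: [0-8 ALLOC][9-44 FREE]
Op 2: free(a) -> (freed a); heap: [0-44 FREE]
Op 3: b = malloc(1) -> b = 0; heap: [0-0 ALLOC][1-44 FREE]
Op 4: c = malloc(8) -> c = 1; heap: [0-0 ALLOC][1-8 ALLOC][9-44 FREE]
Op 5: d = malloc(10) -> d = 9; heap: [0-0 ALLOC][1-8 ALLOC][9-18 ALLOC][19-44 FREE]
Op 6: b = realloc(b, 12) -> b = 19; heap: [0-0 FREE][1-8 ALLOC][9-18 ALLOC][19-30 ALLOC][31-44 FREE]
Free blocks: [1 14] total_free=15 largest=14 -> 100*(15-14)/15 = 100/15 ≈ 6.667 -> rounds to 7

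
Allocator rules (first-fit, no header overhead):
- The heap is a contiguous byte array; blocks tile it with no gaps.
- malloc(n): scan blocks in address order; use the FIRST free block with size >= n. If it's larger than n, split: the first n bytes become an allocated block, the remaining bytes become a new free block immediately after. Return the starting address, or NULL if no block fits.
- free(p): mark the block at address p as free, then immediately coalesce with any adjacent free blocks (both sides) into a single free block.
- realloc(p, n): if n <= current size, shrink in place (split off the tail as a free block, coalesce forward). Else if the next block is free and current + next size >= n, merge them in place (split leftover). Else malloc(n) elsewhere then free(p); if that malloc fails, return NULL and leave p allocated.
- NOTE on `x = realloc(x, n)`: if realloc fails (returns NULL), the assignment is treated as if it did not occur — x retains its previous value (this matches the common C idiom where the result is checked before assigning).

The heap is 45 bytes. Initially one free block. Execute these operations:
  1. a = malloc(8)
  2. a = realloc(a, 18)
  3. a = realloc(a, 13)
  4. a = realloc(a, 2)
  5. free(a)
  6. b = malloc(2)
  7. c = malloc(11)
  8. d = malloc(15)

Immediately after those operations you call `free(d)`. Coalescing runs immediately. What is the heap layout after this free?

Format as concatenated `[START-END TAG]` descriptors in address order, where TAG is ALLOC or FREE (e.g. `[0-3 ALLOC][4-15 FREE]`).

Op 1: a = malloc(8) -> a = 0; heap: [0-7 ALLOC][8-44 FREE]
Op 2: a = realloc(a, 18) -> a = 0; heap: [0-17 ALLOC][18-44 FREE]
Op 3: a = realloc(a, 13) -> a = 0; heap: [0-12 ALLOC][13-44 FREE]
Op 4: a = realloc(a, 2) -> a = 0; heap: [0-1 ALLOC][2-44 FREE]
Op 5: free(a) -> (freed a); heap: [0-44 FREE]
Op 6: b = malloc(2) -> b = 0; heap: [0-1 ALLOC][2-44 FREE]
Op 7: c = malloc(11) -> c = 2; heap: [0-1 ALLOC][2-12 ALLOC][13-44 FREE]
Op 8: d = malloc(15) -> d = 13; heap: [0-1 ALLOC][2-12 ALLOC][13-27 ALLOC][28-44 FREE]
free(d): d = 13 -> block [13-27 ALLOC]; mark free, coalesce with adjacent free neighbors -> [0-1 ALLOC][2-12 ALLOC][13-44 FREE]

Answer: [0-1 ALLOC][2-12 ALLOC][13-44 FREE]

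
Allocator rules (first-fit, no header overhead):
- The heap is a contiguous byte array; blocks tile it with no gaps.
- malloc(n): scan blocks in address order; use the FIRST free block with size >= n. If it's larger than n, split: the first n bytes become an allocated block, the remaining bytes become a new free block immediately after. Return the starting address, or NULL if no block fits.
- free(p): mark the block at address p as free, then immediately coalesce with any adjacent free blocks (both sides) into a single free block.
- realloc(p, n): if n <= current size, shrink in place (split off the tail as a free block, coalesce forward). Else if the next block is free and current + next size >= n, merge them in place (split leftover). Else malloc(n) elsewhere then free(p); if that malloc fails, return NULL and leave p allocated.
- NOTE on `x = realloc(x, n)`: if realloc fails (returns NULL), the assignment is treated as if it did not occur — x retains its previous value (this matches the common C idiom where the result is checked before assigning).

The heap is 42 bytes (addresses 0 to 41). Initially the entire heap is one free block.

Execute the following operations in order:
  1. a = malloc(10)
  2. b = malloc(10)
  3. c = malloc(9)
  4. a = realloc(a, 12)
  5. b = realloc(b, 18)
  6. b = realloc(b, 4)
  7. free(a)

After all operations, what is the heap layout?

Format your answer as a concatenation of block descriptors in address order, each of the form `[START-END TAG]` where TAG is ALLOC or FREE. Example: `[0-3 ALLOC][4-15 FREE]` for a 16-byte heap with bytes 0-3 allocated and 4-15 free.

Answer: [0-9 FREE][10-13 ALLOC][14-19 FREE][20-28 ALLOC][29-41 FREE]

Derivation:
Op 1: a = malloc(10) -> a = 0; heap: [0-9 ALLOC][10-41 FREE]
Op 2: b = malloc(10) -> b = 10; heap: [0-9 ALLOC][10-19 ALLOC][20-41 FREE]
Op 3: c = malloc(9) -> c = 20; heap: [0-9 ALLOC][10-19 ALLOC][20-28 ALLOC][29-41 FREE]
Op 4: a = realloc(a, 12) -> a = 29; heap: [0-9 FREE][10-19 ALLOC][20-28 ALLOC][29-40 ALLOC][41-41 FREE]
Op 5: b = realloc(b, 18) -> NULL (b unchanged); heap: [0-9 FREE][10-19 ALLOC][20-28 ALLOC][29-40 ALLOC][41-41 FREE]
Op 6: b = realloc(b, 4) -> b = 10; heap: [0-9 FREE][10-13 ALLOC][14-19 FREE][20-28 ALLOC][29-40 ALLOC][41-41 FREE]
Op 7: free(a) -> (freed a); heap: [0-9 FREE][10-13 ALLOC][14-19 FREE][20-28 ALLOC][29-41 FREE]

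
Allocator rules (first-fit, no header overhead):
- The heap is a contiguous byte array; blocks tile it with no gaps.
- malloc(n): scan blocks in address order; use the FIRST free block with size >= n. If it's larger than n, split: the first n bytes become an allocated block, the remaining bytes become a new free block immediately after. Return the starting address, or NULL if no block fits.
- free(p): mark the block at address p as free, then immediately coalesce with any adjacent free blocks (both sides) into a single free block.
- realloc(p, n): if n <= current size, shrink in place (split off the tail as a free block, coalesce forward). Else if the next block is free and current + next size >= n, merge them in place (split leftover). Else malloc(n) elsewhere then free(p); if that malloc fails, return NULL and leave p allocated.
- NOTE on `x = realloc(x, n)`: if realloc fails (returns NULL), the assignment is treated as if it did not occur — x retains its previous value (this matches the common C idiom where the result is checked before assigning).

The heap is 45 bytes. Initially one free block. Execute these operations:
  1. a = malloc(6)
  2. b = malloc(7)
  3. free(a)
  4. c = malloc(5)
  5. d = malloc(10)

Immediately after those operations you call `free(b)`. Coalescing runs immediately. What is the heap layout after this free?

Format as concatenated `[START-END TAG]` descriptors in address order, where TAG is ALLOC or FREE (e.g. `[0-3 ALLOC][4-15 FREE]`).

Op 1: a = malloc(6) -> a = 0; heap: [0-5 ALLOC][6-44 FREE]
Op 2: b = malloc(7) -> b = 6; heap: [0-5 ALLOC][6-12 ALLOC][13-44 FREE]
Op 3: free(a) -> (freed a); heap: [0-5 FREE][6-12 ALLOC][13-44 FREE]
Op 4: c = malloc(5) -> c = 0; heap: [0-4 ALLOC][5-5 FREE][6-12 ALLOC][13-44 FREE]
Op 5: d = malloc(10) -> d = 13; heap: [0-4 ALLOC][5-5 FREE][6-12 ALLOC][13-22 ALLOC][23-44 FREE]
free(b): b = 6 -> block [6-12 ALLOC]; mark free, coalesce with adjacent free neighbors -> [0-4 ALLOC][5-12 FREE][13-22 ALLOC][23-44 FREE]

Answer: [0-4 ALLOC][5-12 FREE][13-22 ALLOC][23-44 FREE]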